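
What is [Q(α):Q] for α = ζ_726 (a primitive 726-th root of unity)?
[Q(α):Q] = 220

The minimal polynomial of ζ_726 over Q is the 726-th cyclotomic polynomial Φ_726(x), which is irreducible over Q and has degree φ(726) = 220. Hence [Q(α):Q] = φ(726) = 220.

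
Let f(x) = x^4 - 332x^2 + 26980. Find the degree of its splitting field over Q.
[K : Q] = 4

Solving the quadratic in x^2: x^2 = (332 ± √(332^2 - 4·26980))/2 = (332 ± √2304)/2 = (332 ± 48)/2, giving x^2 = 190 or x^2 = 142. So f(x) = (x^2 - 190)(x^2 - 142) and the roots of f are ±√190, ±√142. Hence the splitting field is K = Q(√190, √142). Since 190 and 142 are distinct squarefree integers > 1, their product 26980 is not a perfect square, so √142 ∉ Q(√190). By the tower law [K:Q] = [Q(√190,√142):Q(√190)] · [Q(√190):Q] = 2 · 2 = 4.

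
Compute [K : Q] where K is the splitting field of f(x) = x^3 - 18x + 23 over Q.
[K : Q] = 6

By the rational root test, any rational root of the monic integer polynomial f(x) = x^3 - 18x + 23 must be an integer dividing the constant term 23, i.e. one of ±{1, 23}. Evaluating: f(1) = 6, f(-1) = 40, f(23) = 11776, f(-23) = -11730; none is 0, so f has no rational root and is therefore irreducible over Q (a cubic with no linear factor over a field is irreducible). For an irreducible cubic, the Galois group is A_3 or S_3 according as the discriminant disc(f) = -4a^3 - 27b^2 = -4·(-18)^3 - 27·(23)^2 = 9045 is or is not a square in Q. Here disc(f) = 9045 is not a perfect square in Q, so the Galois group of f over Q is not contained in A_3 and must be all of S_3. The splitting field has degree |S_3| = 6 over Q, so [K : Q] = 6.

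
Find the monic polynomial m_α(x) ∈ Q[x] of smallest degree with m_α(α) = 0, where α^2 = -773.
m_α(x) = x^2 + 773

α satisfies α^2 + 773 = 0, so x^2 + 773 annihilates α. Since d = -773 is squarefree and ≠ 1, it is not a perfect square in Q, so x^2 + 773 has no rational root and is therefore irreducible over Q (a degree-2 polynomial over a field is irreducible iff it has no root). Hence m_α(x) = x^2 + 773.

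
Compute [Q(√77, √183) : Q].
[Q(√77, √183) : Q] = 4

[Q(√77):Q] = 2 (min poly x^2 - 77, irreducible since 77 is squarefree > 1). For the top step, suppose √183 ∈ Q(√77), say √183 = c + d√77 with c, d ∈ Q. Squaring: 183 = c^2 + 77d^2 + 2cd√77. Since √77 ∉ Q this forces 2cd = 0. If d = 0 then √183 = c ∈ Q, contradicting 183 squarefree > 1. If c = 0 then 183 = 77d^2, so 77·183 = (77d)^2 is a perfect square in Q — but 77·183 = 14091 is not a perfect square (since 77 and 183 are distinct squarefree integers). Contradiction. Hence √183 ∉ Q(√77), so x^2 - 183 stays irreducible over Q(√77) and [Q(√77, √183) : Q(√77)] = 2. By the tower law, [Q(√77, √183) : Q] = 2 · 2 = 4.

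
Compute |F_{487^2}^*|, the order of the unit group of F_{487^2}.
|F_{487^2}^*| = 237168

F_{487^2} has 487^2 = 237169 elements; its multiplicative group consists of all nonzero elements, so |F_{487^2}^*| = 237169 - 1 = 237168. (It is cyclic since any finite subgroup of the multiplicative group of a field is cyclic.)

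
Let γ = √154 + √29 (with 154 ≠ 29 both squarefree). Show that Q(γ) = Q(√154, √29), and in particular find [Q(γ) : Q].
[Q(γ) : Q] = 4 (equivalently, Q(γ) = Q(√154, √29))

Obviously Q(γ) ⊆ Q(√154, √29), and [Q(√154, √29):Q] = 4 (since 154, 29 are distinct squarefree integers > 1 with 4466 not a perfect square). To show equality we compute the minimal polynomial of γ. From γ = √154 + √29: γ^2 = 154 + 2√(4466) + 29 = 183 + 2√(4466), so γ^2 - 183 = 2√(4466); squaring, (γ^2 - 183)^2 = 4·4466, i.e. γ^4 - 366γ^2 + 33489 - 17864 = 0, i.e. γ^4 - 366γ^2 + 15625 = 0. So γ is a root of x^4 - 366x^2 + 15625. This polynomial is irreducible over Q: it has no rational root (each ±√154 ± √29 is irrational), and any factorization into two quadratics over Q would force √(4466) ∈ Q (pairing opposite roots) or √154, √29 ∈ Q (other pairings), all impossible. Hence [Q(γ):Q] = 4 = [Q(√154, √29):Q], so Q(γ) = Q(√154, √29).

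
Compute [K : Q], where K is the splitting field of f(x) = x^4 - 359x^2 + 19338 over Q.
[K : Q] = 4

Solving the quadratic in x^2: x^2 = (359 ± √(359^2 - 4·19338))/2 = (359 ± √51529)/2 = (359 ± 227)/2, giving x^2 = 66 or x^2 = 293. So f(x) = (x^2 - 66)(x^2 - 293) and the roots of f are ±√66, ±√293. Hence the splitting field is K = Q(√66, √293). Since 66 and 293 are distinct squarefree integers > 1, their product 19338 is not a perfect square, so √293 ∉ Q(√66). By the tower law [K:Q] = [Q(√66,√293):Q(√66)] · [Q(√66):Q] = 2 · 2 = 4.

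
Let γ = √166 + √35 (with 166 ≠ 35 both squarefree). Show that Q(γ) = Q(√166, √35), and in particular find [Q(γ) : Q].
[Q(γ) : Q] = 4 (equivalently, Q(γ) = Q(√166, √35))

Obviously Q(γ) ⊆ Q(√166, √35), and [Q(√166, √35):Q] = 4 (since 166, 35 are distinct squarefree integers > 1 with 5810 not a perfect square). To show equality we compute the minimal polynomial of γ. From γ = √166 + √35: γ^2 = 166 + 2√(5810) + 35 = 201 + 2√(5810), so γ^2 - 201 = 2√(5810); squaring, (γ^2 - 201)^2 = 4·5810, i.e. γ^4 - 402γ^2 + 40401 - 23240 = 0, i.e. γ^4 - 402γ^2 + 17161 = 0. So γ is a root of x^4 - 402x^2 + 17161. This polynomial is irreducible over Q: it has no rational root (each ±√166 ± √35 is irrational), and any factorization into two quadratics over Q would force √(5810) ∈ Q (pairing opposite roots) or √166, √35 ∈ Q (other pairings), all impossible. Hence [Q(γ):Q] = 4 = [Q(√166, √35):Q], so Q(γ) = Q(√166, √35).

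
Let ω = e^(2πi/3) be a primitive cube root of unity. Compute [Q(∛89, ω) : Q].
[Q(∛89, ω) : Q] = 6

[Q(∛89):Q] = 3 (min poly x^3 - 89, irreducible since 89 is not a perfect cube). [Q(ω):Q] = 2 (min poly x^2 + x + 1). Since Q(∛89) ⊂ R and ω ∉ R, we have ω ∉ Q(∛89), so x^2 + x + 1 remains irreducible over Q(∛89) and [Q(∛89, ω) : Q(∛89)] = 2. By the tower law, [Q(∛89, ω) : Q] = 3 · 2 = 6. (In fact Q(∛89, ω) is the splitting field of x^3 - 89 over Q.)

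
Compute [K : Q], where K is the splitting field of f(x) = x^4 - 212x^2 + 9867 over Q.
[K : Q] = 4

Solving the quadratic in x^2: x^2 = (212 ± √(212^2 - 4·9867))/2 = (212 ± √5476)/2 = (212 ± 74)/2, giving x^2 = 143 or x^2 = 69. So f(x) = (x^2 - 143)(x^2 - 69) and the roots of f are ±√143, ±√69. Hence the splitting field is K = Q(√143, √69). Since 143 and 69 are distinct squarefree integers > 1, their product 9867 is not a perfect square, so √69 ∉ Q(√143). By the tower law [K:Q] = [Q(√143,√69):Q(√143)] · [Q(√143):Q] = 2 · 2 = 4.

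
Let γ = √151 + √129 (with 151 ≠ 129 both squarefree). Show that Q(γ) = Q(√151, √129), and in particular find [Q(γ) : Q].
[Q(γ) : Q] = 4 (equivalently, Q(γ) = Q(√151, √129))

Obviously Q(γ) ⊆ Q(√151, √129), and [Q(√151, √129):Q] = 4 (since 151, 129 are distinct squarefree integers > 1 with 19479 not a perfect square). To show equality we compute the minimal polynomial of γ. From γ = √151 + √129: γ^2 = 151 + 2√(19479) + 129 = 280 + 2√(19479), so γ^2 - 280 = 2√(19479); squaring, (γ^2 - 280)^2 = 4·19479, i.e. γ^4 - 560γ^2 + 78400 - 77916 = 0, i.e. γ^4 - 560γ^2 + 484 = 0. So γ is a root of x^4 - 560x^2 + 484. This polynomial is irreducible over Q: it has no rational root (each ±√151 ± √129 is irrational), and any factorization into two quadratics over Q would force √(19479) ∈ Q (pairing opposite roots) or √151, √129 ∈ Q (other pairings), all impossible. Hence [Q(γ):Q] = 4 = [Q(√151, √129):Q], so Q(γ) = Q(√151, √129).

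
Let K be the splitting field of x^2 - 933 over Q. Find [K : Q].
[K : Q] = 2

f(x) = x^2 - 933 factors as (x - √933)(x + √933). The splitting field is K = Q(√933). Since 933 is squarefree and > 1, it is not a perfect square, so x^2 - 933 is irreducible over Q and [Q(√933) : Q] = 2. Hence [K : Q] = 2.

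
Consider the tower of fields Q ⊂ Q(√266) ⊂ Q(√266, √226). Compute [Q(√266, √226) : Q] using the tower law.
[Q(√266, √226) : Q] = 4

[Q(√266):Q] = 2 (min poly x^2 - 266, irreducible since 266 is squarefree > 1). For the top step, suppose √226 ∈ Q(√266), say √226 = c + d√266 with c, d ∈ Q. Squaring: 226 = c^2 + 266d^2 + 2cd√266. Since √266 ∉ Q this forces 2cd = 0. If d = 0 then √226 = c ∈ Q, contradicting 226 squarefree > 1. If c = 0 then 226 = 266d^2, so 266·226 = (266d)^2 is a perfect square in Q — but 266·226 = 60116 is not a perfect square (since 266 and 226 are distinct squarefree integers). Contradiction. Hence √226 ∉ Q(√266), so x^2 - 226 stays irreducible over Q(√266) and [Q(√266, √226) : Q(√266)] = 2. By the tower law, [Q(√266, √226) : Q] = 2 · 2 = 4.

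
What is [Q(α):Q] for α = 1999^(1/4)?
[Q(α):Q] = 4

α is a root of x^4 - 1999. By Eisenstein's criterion at the prime p = 1999 (which divides the constant term 1999 but p^2 = 3996001 does not, since 1999 is squarefree), x^4 - 1999 is irreducible over Q. Hence [Q(α):Q] = 4.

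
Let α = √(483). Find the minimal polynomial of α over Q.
m_α(x) = x^2 - 483

α satisfies α^2 - 483 = 0, so x^2 - 483 annihilates α. Since d = 483 is squarefree and ≠ 1, it is not a perfect square in Q, so x^2 - 483 has no rational root and is therefore irreducible over Q (a degree-2 polynomial over a field is irreducible iff it has no root). Hence m_α(x) = x^2 - 483.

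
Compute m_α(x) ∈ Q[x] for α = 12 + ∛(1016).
m_α(x) = x^3 - 36x^2 + 432x - 2744

Set β = α - 12 = ∛(1016), so β^3 = 1016. Then (α - 12)^3 - 1016 = 0, i.e. α is a root of g(x) = (x - 12)^3 - 1016 = x^3 - 36x^2 + 432x - 2744. Since g(x) = h(x - 12) where h(x) = x^3 - 1016, and h is irreducible over Q (because 1016 is not a perfect cube, so h has no rational root, and a monic cubic with no rational root is irreducible), g is also irreducible (irreducibility is preserved under the substitution x → x - 12). Hence m_α(x) = x^3 - 36x^2 + 432x - 2744.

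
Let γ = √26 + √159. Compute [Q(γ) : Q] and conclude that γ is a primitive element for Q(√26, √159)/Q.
[Q(γ) : Q] = 4 (equivalently, Q(γ) = Q(√26, √159))

Obviously Q(γ) ⊆ Q(√26, √159), and [Q(√26, √159):Q] = 4 (since 26, 159 are distinct squarefree integers > 1 with 4134 not a perfect square). To show equality we compute the minimal polynomial of γ. From γ = √26 + √159: γ^2 = 26 + 2√(4134) + 159 = 185 + 2√(4134), so γ^2 - 185 = 2√(4134); squaring, (γ^2 - 185)^2 = 4·4134, i.e. γ^4 - 370γ^2 + 34225 - 16536 = 0, i.e. γ^4 - 370γ^2 + 17689 = 0. So γ is a root of x^4 - 370x^2 + 17689. This polynomial is irreducible over Q: it has no rational root (each ±√26 ± √159 is irrational), and any factorization into two quadratics over Q would force √(4134) ∈ Q (pairing opposite roots) or √26, √159 ∈ Q (other pairings), all impossible. Hence [Q(γ):Q] = 4 = [Q(√26, √159):Q], so Q(γ) = Q(√26, √159).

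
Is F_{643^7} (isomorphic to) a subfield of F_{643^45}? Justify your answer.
No: F_{643^7} is not a subfield of F_{643^45}

F_{p^m} embeds in F_{p^n} iff m | n. Here 7 ∤ 45 (since 45 = 6·7 + 3 with remainder 3 ≠ 0), so F_{643^7} is not a subfield of F_{643^45}. Equivalently: if it were, the tower law would give 7 = [F_{643^7}:F_643] dividing [F_{643^45}:F_643] = 45, contradiction.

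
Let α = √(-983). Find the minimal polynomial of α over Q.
m_α(x) = x^2 + 983

α satisfies α^2 + 983 = 0, so x^2 + 983 annihilates α. Since d = -983 is squarefree and ≠ 1, it is not a perfect square in Q, so x^2 + 983 has no rational root and is therefore irreducible over Q (a degree-2 polynomial over a field is irreducible iff it has no root). Hence m_α(x) = x^2 + 983.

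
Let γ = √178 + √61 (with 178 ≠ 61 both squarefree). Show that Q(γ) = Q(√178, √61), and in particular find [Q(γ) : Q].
[Q(γ) : Q] = 4 (equivalently, Q(γ) = Q(√178, √61))

Obviously Q(γ) ⊆ Q(√178, √61), and [Q(√178, √61):Q] = 4 (since 178, 61 are distinct squarefree integers > 1 with 10858 not a perfect square). To show equality we compute the minimal polynomial of γ. From γ = √178 + √61: γ^2 = 178 + 2√(10858) + 61 = 239 + 2√(10858), so γ^2 - 239 = 2√(10858); squaring, (γ^2 - 239)^2 = 4·10858, i.e. γ^4 - 478γ^2 + 57121 - 43432 = 0, i.e. γ^4 - 478γ^2 + 13689 = 0. So γ is a root of x^4 - 478x^2 + 13689. This polynomial is irreducible over Q: it has no rational root (each ±√178 ± √61 is irrational), and any factorization into two quadratics over Q would force √(10858) ∈ Q (pairing opposite roots) or √178, √61 ∈ Q (other pairings), all impossible. Hence [Q(γ):Q] = 4 = [Q(√178, √61):Q], so Q(γ) = Q(√178, √61).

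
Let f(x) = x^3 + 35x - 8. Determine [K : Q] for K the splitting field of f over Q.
[K : Q] = 6

By the rational root test, any rational root of the monic integer polynomial f(x) = x^3 + 35x - 8 must be an integer dividing the constant term -8, i.e. one of ±{1, 2, 4, 8}. Evaluating: f(1) = 28, f(-1) = -44, f(2) = 70, f(-2) = -86, f(4) = 196, f(-4) = -212, f(8) = 784, f(-8) = -800; none is 0, so f has no rational root and is therefore irreducible over Q (a cubic with no linear factor over a field is irreducible). For an irreducible cubic, the Galois group is A_3 or S_3 according as the discriminant disc(f) = -4a^3 - 27b^2 = -4·(35)^3 - 27·(-8)^2 = -173228 is or is not a square in Q. Here disc(f) = -173228 is not a perfect square in Q, so the Galois group of f over Q is not contained in A_3 and must be all of S_3. The splitting field has degree |S_3| = 6 over Q, so [K : Q] = 6.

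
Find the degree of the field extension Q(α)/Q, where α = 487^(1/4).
[Q(α):Q] = 4

α is a root of x^4 - 487. By Eisenstein's criterion at the prime p = 487 (which divides the constant term 487 but p^2 = 237169 does not, since 487 is squarefree), x^4 - 487 is irreducible over Q. Hence [Q(α):Q] = 4.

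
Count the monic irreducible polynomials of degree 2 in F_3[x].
There are 3 monic irreducible polynomials of degree 2 over F_3

Each element of F_{3^2} that lies in no proper subfield is a root of exactly one monic irreducible of degree 2 over F_3, and each such polynomial has 2 distinct roots in F_{3^2}. By Möbius inversion the count is N_3(2) = (1/2) Σ_{d|2} μ(2/d) · 3^d = (1/2)(μ(2)·3^1 + μ(1)·3^2) = 6/2 = 3.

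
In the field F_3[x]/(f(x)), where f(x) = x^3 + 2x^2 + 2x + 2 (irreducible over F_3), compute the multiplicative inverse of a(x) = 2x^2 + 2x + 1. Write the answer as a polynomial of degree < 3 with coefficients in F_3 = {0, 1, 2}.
a(x)^(-1) ≡ 2x^2 + x (mod f(x))

Since f is irreducible over F_3, F_3[x]/(f) is a field and a(x) ≠ 0 has an inverse. Apply the extended Euclidean algorithm to f(x) and a(x) in F_3[x]: f(x) = (2x + 2)·a(x) + (2x);  a(x) = (x + 1)·(2x) + (1). The last nonzero remainder is the constant 1 = gcd(f, a) in F_3. Back-substituting through the division chain expresses 1 = s(x)·a(x) + t(x)·f(x) with s(x) ≡ 2x^2 + x (mod f), so a(x)^(-1) ≡ s(x) = 2x^2 + x (mod f). Check: (2x^2 + 2x + 1)·(2x^2 + x) = x^4 + x^2 + x ≡ 1 (mod x^3 + 2x^2 + 2x + 2).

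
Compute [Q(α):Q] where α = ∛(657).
[Q(α):Q] = 3

The minimal polynomial of α is x^3 - 657, irreducible over Q since 657 is not a perfect cube (so x^3 - 657 has no rational root). Hence [Q(α):Q] = deg(m_α) = 3.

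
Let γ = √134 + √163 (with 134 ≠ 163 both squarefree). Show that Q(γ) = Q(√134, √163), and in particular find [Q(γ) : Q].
[Q(γ) : Q] = 4 (equivalently, Q(γ) = Q(√134, √163))

Obviously Q(γ) ⊆ Q(√134, √163), and [Q(√134, √163):Q] = 4 (since 134, 163 are distinct squarefree integers > 1 with 21842 not a perfect square). To show equality we compute the minimal polynomial of γ. From γ = √134 + √163: γ^2 = 134 + 2√(21842) + 163 = 297 + 2√(21842), so γ^2 - 297 = 2√(21842); squaring, (γ^2 - 297)^2 = 4·21842, i.e. γ^4 - 594γ^2 + 88209 - 87368 = 0, i.e. γ^4 - 594γ^2 + 841 = 0. So γ is a root of x^4 - 594x^2 + 841. This polynomial is irreducible over Q: it has no rational root (each ±√134 ± √163 is irrational), and any factorization into two quadratics over Q would force √(21842) ∈ Q (pairing opposite roots) or √134, √163 ∈ Q (other pairings), all impossible. Hence [Q(γ):Q] = 4 = [Q(√134, √163):Q], so Q(γ) = Q(√134, √163).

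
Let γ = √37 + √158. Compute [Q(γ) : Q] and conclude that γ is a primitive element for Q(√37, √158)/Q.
[Q(γ) : Q] = 4 (equivalently, Q(γ) = Q(√37, √158))

Obviously Q(γ) ⊆ Q(√37, √158), and [Q(√37, √158):Q] = 4 (since 37, 158 are distinct squarefree integers > 1 with 5846 not a perfect square). To show equality we compute the minimal polynomial of γ. From γ = √37 + √158: γ^2 = 37 + 2√(5846) + 158 = 195 + 2√(5846), so γ^2 - 195 = 2√(5846); squaring, (γ^2 - 195)^2 = 4·5846, i.e. γ^4 - 390γ^2 + 38025 - 23384 = 0, i.e. γ^4 - 390γ^2 + 14641 = 0. So γ is a root of x^4 - 390x^2 + 14641. This polynomial is irreducible over Q: it has no rational root (each ±√37 ± √158 is irrational), and any factorization into two quadratics over Q would force √(5846) ∈ Q (pairing opposite roots) or √37, √158 ∈ Q (other pairings), all impossible. Hence [Q(γ):Q] = 4 = [Q(√37, √158):Q], so Q(γ) = Q(√37, √158).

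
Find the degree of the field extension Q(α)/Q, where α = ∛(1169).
[Q(α):Q] = 3

The minimal polynomial of α is x^3 - 1169, irreducible over Q since 1169 is not a perfect cube (so x^3 - 1169 has no rational root). Hence [Q(α):Q] = deg(m_α) = 3.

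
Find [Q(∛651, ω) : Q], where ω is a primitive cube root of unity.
[Q(∛651, ω) : Q] = 6

[Q(∛651):Q] = 3 (min poly x^3 - 651, irreducible since 651 is not a perfect cube). [Q(ω):Q] = 2 (min poly x^2 + x + 1). Since Q(∛651) ⊂ R and ω ∉ R, we have ω ∉ Q(∛651), so x^2 + x + 1 remains irreducible over Q(∛651) and [Q(∛651, ω) : Q(∛651)] = 2. By the tower law, [Q(∛651, ω) : Q] = 3 · 2 = 6. (In fact Q(∛651, ω) is the splitting field of x^3 - 651 over Q.)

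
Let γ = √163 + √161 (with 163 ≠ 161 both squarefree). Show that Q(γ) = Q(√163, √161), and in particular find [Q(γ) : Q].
[Q(γ) : Q] = 4 (equivalently, Q(γ) = Q(√163, √161))

Obviously Q(γ) ⊆ Q(√163, √161), and [Q(√163, √161):Q] = 4 (since 163, 161 are distinct squarefree integers > 1 with 26243 not a perfect square). To show equality we compute the minimal polynomial of γ. From γ = √163 + √161: γ^2 = 163 + 2√(26243) + 161 = 324 + 2√(26243), so γ^2 - 324 = 2√(26243); squaring, (γ^2 - 324)^2 = 4·26243, i.e. γ^4 - 648γ^2 + 104976 - 104972 = 0, i.e. γ^4 - 648γ^2 + 4 = 0. So γ is a root of x^4 - 648x^2 + 4. This polynomial is irreducible over Q: it has no rational root (each ±√163 ± √161 is irrational), and any factorization into two quadratics over Q would force √(26243) ∈ Q (pairing opposite roots) or √163, √161 ∈ Q (other pairings), all impossible. Hence [Q(γ):Q] = 4 = [Q(√163, √161):Q], so Q(γ) = Q(√163, √161).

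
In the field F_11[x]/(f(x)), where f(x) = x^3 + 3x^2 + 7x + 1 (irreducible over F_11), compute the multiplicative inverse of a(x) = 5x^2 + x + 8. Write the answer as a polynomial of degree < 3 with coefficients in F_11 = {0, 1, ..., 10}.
a(x)^(-1) ≡ 6x + 8 (mod f(x))

Since f is irreducible over F_11, F_11[x]/(f) is a field and a(x) ≠ 0 has an inverse. Apply the extended Euclidean algorithm to f(x) and a(x) in F_11[x]: f(x) = (9x + 1)·a(x) + (4). The last nonzero remainder is the constant 4 = gcd(f, a) in F_11. Back-substituting through the division chain expresses 4 = s(x)·a(x) + t(x)·f(x) with s(x) ≡ 2x + 10 (mod f), so (2x + 10)·a(x) ≡ 4 (mod f). Multiplying by 4^(-1) ≡ 3 in F_11 gives a(x)^(-1) ≡ 3·(2x + 10) ≡ 6x + 8 (mod f). Check: (5x^2 + x + 8)·(6x + 8) = 8x^3 + 2x^2 + x + 9 ≡ 1 (mod x^3 + 3x^2 + 7x + 1).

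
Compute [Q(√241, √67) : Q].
[Q(√241, √67) : Q] = 4

[Q(√241):Q] = 2 (min poly x^2 - 241, irreducible since 241 is squarefree > 1). For the top step, suppose √67 ∈ Q(√241), say √67 = c + d√241 with c, d ∈ Q. Squaring: 67 = c^2 + 241d^2 + 2cd√241. Since √241 ∉ Q this forces 2cd = 0. If d = 0 then √67 = c ∈ Q, contradicting 67 squarefree > 1. If c = 0 then 67 = 241d^2, so 241·67 = (241d)^2 is a perfect square in Q — but 241·67 = 16147 is not a perfect square (since 241 and 67 are distinct squarefree integers). Contradiction. Hence √67 ∉ Q(√241), so x^2 - 67 stays irreducible over Q(√241) and [Q(√241, √67) : Q(√241)] = 2. By the tower law, [Q(√241, √67) : Q] = 2 · 2 = 4.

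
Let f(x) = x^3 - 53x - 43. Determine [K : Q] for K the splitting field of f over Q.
[K : Q] = 6

By the rational root test, any rational root of the monic integer polynomial f(x) = x^3 - 53x - 43 must be an integer dividing the constant term -43, i.e. one of ±{1, 43}. Evaluating: f(1) = -95, f(-1) = 9, f(43) = 77185, f(-43) = -77271; none is 0, so f has no rational root and is therefore irreducible over Q (a cubic with no linear factor over a field is irreducible). For an irreducible cubic, the Galois group is A_3 or S_3 according as the discriminant disc(f) = -4a^3 - 27b^2 = -4·(-53)^3 - 27·(-43)^2 = 545585 is or is not a square in Q. Here disc(f) = 545585 is not a perfect square in Q, so the Galois group of f over Q is not contained in A_3 and must be all of S_3. The splitting field has degree |S_3| = 6 over Q, so [K : Q] = 6.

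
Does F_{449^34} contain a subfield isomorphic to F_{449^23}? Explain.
No: F_{449^23} is not a subfield of F_{449^34}

F_{p^m} embeds in F_{p^n} iff m | n. Here 23 ∤ 34 (since 34 = 1·23 + 11 with remainder 11 ≠ 0), so F_{449^23} is not a subfield of F_{449^34}. Equivalently: if it were, the tower law would give 23 = [F_{449^23}:F_449] dividing [F_{449^34}:F_449] = 34, contradiction.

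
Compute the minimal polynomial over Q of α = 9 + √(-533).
m_α(x) = x^2 - 18x + 614

From α - 9 = √(-533), squaring gives (α - 9)^2 = -533, i.e. α^2 - 18α + 81 = -533, so α^2 - 18α + 614 = 0. The discriminant of x^2 - 18x + 614 is (-18)^2 - 4·(614) = 324 - 2456 = -2132, and 4·(-533) is not a perfect square in Q since -533 is squarefree and ≠ 1. Hence x^2 - 18x + 614 is irreducible over Q and is the minimal polynomial of α.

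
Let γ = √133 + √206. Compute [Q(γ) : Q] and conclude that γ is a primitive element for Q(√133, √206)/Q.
[Q(γ) : Q] = 4 (equivalently, Q(γ) = Q(√133, √206))

Obviously Q(γ) ⊆ Q(√133, √206), and [Q(√133, √206):Q] = 4 (since 133, 206 are distinct squarefree integers > 1 with 27398 not a perfect square). To show equality we compute the minimal polynomial of γ. From γ = √133 + √206: γ^2 = 133 + 2√(27398) + 206 = 339 + 2√(27398), so γ^2 - 339 = 2√(27398); squaring, (γ^2 - 339)^2 = 4·27398, i.e. γ^4 - 678γ^2 + 114921 - 109592 = 0, i.e. γ^4 - 678γ^2 + 5329 = 0. So γ is a root of x^4 - 678x^2 + 5329. This polynomial is irreducible over Q: it has no rational root (each ±√133 ± √206 is irrational), and any factorization into two quadratics over Q would force √(27398) ∈ Q (pairing opposite roots) or √133, √206 ∈ Q (other pairings), all impossible. Hence [Q(γ):Q] = 4 = [Q(√133, √206):Q], so Q(γ) = Q(√133, √206).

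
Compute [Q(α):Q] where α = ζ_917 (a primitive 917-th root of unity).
[Q(α):Q] = 780

The minimal polynomial of ζ_917 over Q is the 917-th cyclotomic polynomial Φ_917(x), which is irreducible over Q and has degree φ(917) = 780. Hence [Q(α):Q] = φ(917) = 780.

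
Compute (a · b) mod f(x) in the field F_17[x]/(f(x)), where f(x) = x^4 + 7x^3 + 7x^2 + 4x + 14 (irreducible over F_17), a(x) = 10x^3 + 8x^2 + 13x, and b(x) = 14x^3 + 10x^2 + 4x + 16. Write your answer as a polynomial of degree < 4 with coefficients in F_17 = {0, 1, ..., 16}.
a · b ≡ 13x^3 + 9x^2 + 5x + 1 (mod f(x))

Multiply in F_17[x]: a(x)·b(x) = (10x^3 + 8x^2 + 13x)·(14x^3 + 10x^2 + 4x + 16) = 4x^6 + 8x^5 + 13x^4 + 16x^3 + 10x^2 + 4x. This has degree ≥ 4, so divide by f(x) over F_17: 4x^6 + 8x^5 + 13x^4 + 16x^3 + 10x^2 + 4x = (4x^2 + 14x + 6)·(x^4 + 7x^3 + 7x^2 + 4x + 14) + (13x^3 + 9x^2 + 5x + 1). Hence a·b ≡ 13x^3 + 9x^2 + 5x + 1 (mod f). (F_17[x]/(f) is a field with 17^4 = 83521 elements since f is irreducible of degree 4.)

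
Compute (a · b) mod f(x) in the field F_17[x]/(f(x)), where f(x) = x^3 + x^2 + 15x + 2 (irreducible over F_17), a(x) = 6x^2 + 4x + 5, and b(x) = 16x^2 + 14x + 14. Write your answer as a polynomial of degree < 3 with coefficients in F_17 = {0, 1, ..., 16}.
a · b ≡ 3x^2 + 4x (mod f(x))

Multiply in F_17[x]: a(x)·b(x) = (6x^2 + 4x + 5)·(16x^2 + 14x + 14) = 11x^4 + 12x^3 + 16x^2 + 7x + 2. This has degree ≥ 3, so divide by f(x) over F_17: 11x^4 + 12x^3 + 16x^2 + 7x + 2 = (11x + 1)·(x^3 + x^2 + 15x + 2) + (3x^2 + 4x). Hence a·b ≡ 3x^2 + 4x (mod f). (F_17[x]/(f) is a field with 17^3 = 4913 elements since f is irreducible of degree 3.)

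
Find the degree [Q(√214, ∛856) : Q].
[Q(√214, ∛856) : Q] = 6

Let L = Q(√214, ∛856). Since Q(√214) ⊂ L and [Q(√214):Q] = 2, the tower law gives 2 | [L:Q]. Likewise Q(∛856) ⊂ L with [Q(∛856):Q] = 3 (because 856 is not a perfect cube), so 3 | [L:Q]. As gcd(2,3) = 1, [L:Q] is divisible by 6. Conversely L is generated over Q by √214 and ∛856, so [L:Q] ≤ 2·3 = 6. Therefore [Q(√214, ∛856) : Q] = 6.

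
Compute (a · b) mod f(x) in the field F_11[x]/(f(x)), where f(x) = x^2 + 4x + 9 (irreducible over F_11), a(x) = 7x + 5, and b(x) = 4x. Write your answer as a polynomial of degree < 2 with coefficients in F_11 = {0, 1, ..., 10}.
a · b ≡ 7x + 1 (mod f(x))

Multiply in F_11[x]: a(x)·b(x) = (7x + 5)·(4x) = 6x^2 + 9x. This has degree ≥ 2, so divide by f(x) over F_11: 6x^2 + 9x = (6)·(x^2 + 4x + 9) + (7x + 1). Hence a·b ≡ 7x + 1 (mod f). (F_11[x]/(f) is a field with 11^2 = 121 elements since f is irreducible of degree 2.)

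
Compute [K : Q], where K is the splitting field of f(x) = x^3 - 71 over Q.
[K : Q] = 6

The roots of x^3 - 71 are ∛71, ω∛71, ω^2∛71 where ω = e^(2πi/3) is a primitive cube root of unity, so K = Q(∛71, ω). Now [Q(∛71):Q] = 3 (since 71 is not a perfect cube, x^3 - 71 is irreducible) and [Q(ω):Q] = 2. Both 2 and 3 divide [K:Q], and [K:Q] ≤ 3·2 = 6, so [K:Q] = 6. (Equivalently: Q(∛71) ⊂ R but ω ∉ R, so [K : Q(∛71)] = 2.)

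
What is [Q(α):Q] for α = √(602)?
[Q(α):Q] = 2

[Q(α):Q] equals the degree of the minimal polynomial of α. Here α^2 = 602 and x^2 - 602 is irreducible (d = 602 is squarefree, ≠ 1, hence not a square), so deg(m_α) = 2. Thus [Q(α):Q] = 2.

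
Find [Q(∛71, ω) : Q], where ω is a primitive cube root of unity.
[Q(∛71, ω) : Q] = 6

[Q(∛71):Q] = 3 (min poly x^3 - 71, irreducible since 71 is not a perfect cube). [Q(ω):Q] = 2 (min poly x^2 + x + 1). Since Q(∛71) ⊂ R and ω ∉ R, we have ω ∉ Q(∛71), so x^2 + x + 1 remains irreducible over Q(∛71) and [Q(∛71, ω) : Q(∛71)] = 2. By the tower law, [Q(∛71, ω) : Q] = 3 · 2 = 6. (In fact Q(∛71, ω) is the splitting field of x^3 - 71 over Q.)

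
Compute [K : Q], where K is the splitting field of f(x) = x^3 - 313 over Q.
[K : Q] = 6

The roots of x^3 - 313 are ∛313, ω∛313, ω^2∛313 where ω = e^(2πi/3) is a primitive cube root of unity, so K = Q(∛313, ω). Now [Q(∛313):Q] = 3 (since 313 is not a perfect cube, x^3 - 313 is irreducible) and [Q(ω):Q] = 2. Both 2 and 3 divide [K:Q], and [K:Q] ≤ 3·2 = 6, so [K:Q] = 6. (Equivalently: Q(∛313) ⊂ R but ω ∉ R, so [K : Q(∛313)] = 2.)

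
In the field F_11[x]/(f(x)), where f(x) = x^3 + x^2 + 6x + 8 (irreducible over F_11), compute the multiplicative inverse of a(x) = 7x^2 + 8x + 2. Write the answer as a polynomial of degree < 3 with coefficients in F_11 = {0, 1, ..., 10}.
a(x)^(-1) ≡ 5x^2 + 10x + 9 (mod f(x))

Since f is irreducible over F_11, F_11[x]/(f) is a field and a(x) ≠ 0 has an inverse. Apply the extended Euclidean algorithm to f(x) and a(x) in F_11[x]: f(x) = (8x + 2)·a(x) + (7x + 4);  a(x) = (x + 10)·(7x + 4) + (6). The last nonzero remainder is the constant 6 = gcd(f, a) in F_11. Back-substituting through the division chain expresses 6 = s(x)·a(x) + t(x)·f(x) with s(x) ≡ 8x^2 + 5x + 10 (mod f), so (8x^2 + 5x + 10)·a(x) ≡ 6 (mod f). Multiplying by 6^(-1) ≡ 2 in F_11 gives a(x)^(-1) ≡ 2·(8x^2 + 5x + 10) ≡ 5x^2 + 10x + 9 (mod f). Check: (7x^2 + 8x + 2)·(5x^2 + 10x + 9) = 2x^4 + 10x^2 + 4x + 7 ≡ 1 (mod x^3 + x^2 + 6x + 8).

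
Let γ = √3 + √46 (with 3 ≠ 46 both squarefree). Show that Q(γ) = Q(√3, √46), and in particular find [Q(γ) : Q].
[Q(γ) : Q] = 4 (equivalently, Q(γ) = Q(√3, √46))

Obviously Q(γ) ⊆ Q(√3, √46), and [Q(√3, √46):Q] = 4 (since 3, 46 are distinct squarefree integers > 1 with 138 not a perfect square). To show equality we compute the minimal polynomial of γ. From γ = √3 + √46: γ^2 = 3 + 2√(138) + 46 = 49 + 2√(138), so γ^2 - 49 = 2√(138); squaring, (γ^2 - 49)^2 = 4·138, i.e. γ^4 - 98γ^2 + 2401 - 552 = 0, i.e. γ^4 - 98γ^2 + 1849 = 0. So γ is a root of x^4 - 98x^2 + 1849. This polynomial is irreducible over Q: it has no rational root (each ±√3 ± √46 is irrational), and any factorization into two quadratics over Q would force √(138) ∈ Q (pairing opposite roots) or √3, √46 ∈ Q (other pairings), all impossible. Hence [Q(γ):Q] = 4 = [Q(√3, √46):Q], so Q(γ) = Q(√3, √46).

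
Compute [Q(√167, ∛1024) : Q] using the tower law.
[Q(√167, ∛1024) : Q] = 6

Let L = Q(√167, ∛1024). Since Q(√167) ⊂ L and [Q(√167):Q] = 2, the tower law gives 2 | [L:Q]. Likewise Q(∛1024) ⊂ L with [Q(∛1024):Q] = 3 (because 1024 is not a perfect cube), so 3 | [L:Q]. As gcd(2,3) = 1, [L:Q] is divisible by 6. Conversely L is generated over Q by √167 and ∛1024, so [L:Q] ≤ 2·3 = 6. Therefore [Q(√167, ∛1024) : Q] = 6.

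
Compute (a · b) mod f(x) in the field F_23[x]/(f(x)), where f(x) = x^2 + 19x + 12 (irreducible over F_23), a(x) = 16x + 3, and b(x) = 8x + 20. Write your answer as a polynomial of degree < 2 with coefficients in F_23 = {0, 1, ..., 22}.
a · b ≡ 5x + 19 (mod f(x))

Multiply in F_23[x]: a(x)·b(x) = (16x + 3)·(8x + 20) = 13x^2 + 22x + 14. This has degree ≥ 2, so divide by f(x) over F_23: 13x^2 + 22x + 14 = (13)·(x^2 + 19x + 12) + (5x + 19). Hence a·b ≡ 5x + 19 (mod f). (F_23[x]/(f) is a field with 23^2 = 529 elements since f is irreducible of degree 2.)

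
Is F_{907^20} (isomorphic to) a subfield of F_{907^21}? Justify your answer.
No: F_{907^20} is not a subfield of F_{907^21}

F_{p^m} embeds in F_{p^n} iff m | n. Here 20 ∤ 21 (since 21 = 1·20 + 1 with remainder 1 ≠ 0), so F_{907^20} is not a subfield of F_{907^21}. Equivalently: if it were, the tower law would give 20 = [F_{907^20}:F_907] dividing [F_{907^21}:F_907] = 21, contradiction.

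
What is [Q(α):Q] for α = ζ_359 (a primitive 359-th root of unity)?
[Q(α):Q] = 358

The minimal polynomial of ζ_359 over Q is the 359-th cyclotomic polynomial Φ_359(x), which is irreducible over Q and has degree φ(359) = 358. Hence [Q(α):Q] = φ(359) = 358.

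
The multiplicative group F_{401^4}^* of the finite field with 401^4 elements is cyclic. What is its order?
|F_{401^4}^*| = 25856961600

F_{401^4} has 401^4 = 25856961601 elements; its multiplicative group consists of all nonzero elements, so |F_{401^4}^*| = 25856961601 - 1 = 25856961600. (It is cyclic since any finite subgroup of the multiplicative group of a field is cyclic.)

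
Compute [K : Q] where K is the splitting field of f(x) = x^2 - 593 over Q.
[K : Q] = 2

f(x) = x^2 - 593 factors as (x - √593)(x + √593). The splitting field is K = Q(√593). Since 593 is squarefree and > 1, it is not a perfect square, so x^2 - 593 is irreducible over Q and [Q(√593) : Q] = 2. Hence [K : Q] = 2.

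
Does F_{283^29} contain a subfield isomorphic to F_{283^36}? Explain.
No: F_{283^36} is not a subfield of F_{283^29}

F_{p^m} embeds in F_{p^n} iff m | n. Here 36 ∤ 29 (since 29 = 0·36 + 29 with remainder 29 ≠ 0), so F_{283^36} is not a subfield of F_{283^29}. Equivalently: if it were, the tower law would give 36 = [F_{283^36}:F_283] dividing [F_{283^29}:F_283] = 29, contradiction.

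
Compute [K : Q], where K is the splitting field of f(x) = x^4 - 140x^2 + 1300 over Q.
[K : Q] = 4

Solving the quadratic in x^2: x^2 = (140 ± √(140^2 - 4·1300))/2 = (140 ± √14400)/2 = (140 ± 120)/2, giving x^2 = 130 or x^2 = 10. So f(x) = (x^2 - 130)(x^2 - 10) and the roots of f are ±√130, ±√10. Hence the splitting field is K = Q(√130, √10). Since 130 and 10 are distinct squarefree integers > 1, their product 1300 is not a perfect square, so √10 ∉ Q(√130). By the tower law [K:Q] = [Q(√130,√10):Q(√130)] · [Q(√130):Q] = 2 · 2 = 4.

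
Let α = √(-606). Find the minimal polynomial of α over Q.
m_α(x) = x^2 + 606

α satisfies α^2 + 606 = 0, so x^2 + 606 annihilates α. Since d = -606 is squarefree and ≠ 1, it is not a perfect square in Q, so x^2 + 606 has no rational root and is therefore irreducible over Q (a degree-2 polynomial over a field is irreducible iff it has no root). Hence m_α(x) = x^2 + 606.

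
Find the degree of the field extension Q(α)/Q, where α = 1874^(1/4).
[Q(α):Q] = 4

α is a root of x^4 - 1874. By Eisenstein's criterion at the prime p = 2 (which divides the constant term 1874 but p^2 = 4 does not, since 1874 is squarefree), x^4 - 1874 is irreducible over Q. Hence [Q(α):Q] = 4.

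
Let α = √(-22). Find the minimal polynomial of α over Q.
m_α(x) = x^2 + 22

α satisfies α^2 + 22 = 0, so x^2 + 22 annihilates α. Since d = -22 is squarefree and ≠ 1, it is not a perfect square in Q, so x^2 + 22 has no rational root and is therefore irreducible over Q (a degree-2 polynomial over a field is irreducible iff it has no root). Hence m_α(x) = x^2 + 22.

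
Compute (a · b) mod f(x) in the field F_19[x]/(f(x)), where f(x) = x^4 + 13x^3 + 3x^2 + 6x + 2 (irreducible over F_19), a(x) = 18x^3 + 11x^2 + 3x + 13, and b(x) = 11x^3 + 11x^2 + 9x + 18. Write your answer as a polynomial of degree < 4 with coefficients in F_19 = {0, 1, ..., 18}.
a · b ≡ 12x^3 + 16x^2 + 15x + 15 (mod f(x))

Multiply in F_19[x]: a(x)·b(x) = (18x^3 + 11x^2 + 3x + 13)·(11x^3 + 11x^2 + 9x + 18) = 8x^6 + 15x^5 + 12x^4 + 10x^3 + 7x^2 + 6. This has degree ≥ 4, so divide by f(x) over F_19: 8x^6 + 15x^5 + 12x^4 + 10x^3 + 7x^2 + 6 = (8x^2 + 6x + 5)·(x^4 + 13x^3 + 3x^2 + 6x + 2) + (12x^3 + 16x^2 + 15x + 15). Hence a·b ≡ 12x^3 + 16x^2 + 15x + 15 (mod f). (F_19[x]/(f) is a field with 19^4 = 130321 elements since f is irreducible of degree 4.)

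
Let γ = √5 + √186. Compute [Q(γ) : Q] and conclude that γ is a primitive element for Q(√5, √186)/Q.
[Q(γ) : Q] = 4 (equivalently, Q(γ) = Q(√5, √186))

Obviously Q(γ) ⊆ Q(√5, √186), and [Q(√5, √186):Q] = 4 (since 5, 186 are distinct squarefree integers > 1 with 930 not a perfect square). To show equality we compute the minimal polynomial of γ. From γ = √5 + √186: γ^2 = 5 + 2√(930) + 186 = 191 + 2√(930), so γ^2 - 191 = 2√(930); squaring, (γ^2 - 191)^2 = 4·930, i.e. γ^4 - 382γ^2 + 36481 - 3720 = 0, i.e. γ^4 - 382γ^2 + 32761 = 0. So γ is a root of x^4 - 382x^2 + 32761. This polynomial is irreducible over Q: it has no rational root (each ±√5 ± √186 is irrational), and any factorization into two quadratics over Q would force √(930) ∈ Q (pairing opposite roots) or √5, √186 ∈ Q (other pairings), all impossible. Hence [Q(γ):Q] = 4 = [Q(√5, √186):Q], so Q(γ) = Q(√5, √186).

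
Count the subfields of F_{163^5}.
F_{163^5} has 2 subfields

The subfields of F_{p^n} are exactly the fields F_{p^d} for d | n (each is the fixed field of the unique index-d subgroup of Gal(F_{p^n}/F_p) ≅ Z/nZ). The divisors of n = 5 are {1, 5}, giving 2 subfields: F_{163^1}, F_{163^5}.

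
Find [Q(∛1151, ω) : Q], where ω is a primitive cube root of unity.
[Q(∛1151, ω) : Q] = 6

[Q(∛1151):Q] = 3 (min poly x^3 - 1151, irreducible since 1151 is not a perfect cube). [Q(ω):Q] = 2 (min poly x^2 + x + 1). Since Q(∛1151) ⊂ R and ω ∉ R, we have ω ∉ Q(∛1151), so x^2 + x + 1 remains irreducible over Q(∛1151) and [Q(∛1151, ω) : Q(∛1151)] = 2. By the tower law, [Q(∛1151, ω) : Q] = 3 · 2 = 6. (In fact Q(∛1151, ω) is the splitting field of x^3 - 1151 over Q.)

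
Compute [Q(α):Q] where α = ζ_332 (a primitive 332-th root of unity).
[Q(α):Q] = 164

The minimal polynomial of ζ_332 over Q is the 332-th cyclotomic polynomial Φ_332(x), which is irreducible over Q and has degree φ(332) = 164. Hence [Q(α):Q] = φ(332) = 164.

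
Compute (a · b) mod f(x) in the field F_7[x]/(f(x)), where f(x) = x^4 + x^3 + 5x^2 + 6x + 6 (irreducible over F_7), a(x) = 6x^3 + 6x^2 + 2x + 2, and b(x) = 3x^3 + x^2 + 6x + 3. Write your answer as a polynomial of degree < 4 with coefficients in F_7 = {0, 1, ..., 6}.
a · b ≡ 2x^2 + 4x (mod f(x))

Multiply in F_7[x]: a(x)·b(x) = (6x^3 + 6x^2 + 2x + 2)·(3x^3 + x^2 + 6x + 3) = 4x^6 + 3x^5 + 6x^4 + 6x^3 + 4x^2 + 4x + 6. This has degree ≥ 4, so divide by f(x) over F_7: 4x^6 + 3x^5 + 6x^4 + 6x^3 + 4x^2 + 4x + 6 = (4x^2 + 6x + 1)·(x^4 + x^3 + 5x^2 + 6x + 6) + (2x^2 + 4x). Hence a·b ≡ 2x^2 + 4x (mod f). (F_7[x]/(f) is a field with 7^4 = 2401 elements since f is irreducible of degree 4.)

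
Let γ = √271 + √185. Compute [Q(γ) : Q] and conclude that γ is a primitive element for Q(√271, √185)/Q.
[Q(γ) : Q] = 4 (equivalently, Q(γ) = Q(√271, √185))

Obviously Q(γ) ⊆ Q(√271, √185), and [Q(√271, √185):Q] = 4 (since 271, 185 are distinct squarefree integers > 1 with 50135 not a perfect square). To show equality we compute the minimal polynomial of γ. From γ = √271 + √185: γ^2 = 271 + 2√(50135) + 185 = 456 + 2√(50135), so γ^2 - 456 = 2√(50135); squaring, (γ^2 - 456)^2 = 4·50135, i.e. γ^4 - 912γ^2 + 207936 - 200540 = 0, i.e. γ^4 - 912γ^2 + 7396 = 0. So γ is a root of x^4 - 912x^2 + 7396. This polynomial is irreducible over Q: it has no rational root (each ±√271 ± √185 is irrational), and any factorization into two quadratics over Q would force √(50135) ∈ Q (pairing opposite roots) or √271, √185 ∈ Q (other pairings), all impossible. Hence [Q(γ):Q] = 4 = [Q(√271, √185):Q], so Q(γ) = Q(√271, √185).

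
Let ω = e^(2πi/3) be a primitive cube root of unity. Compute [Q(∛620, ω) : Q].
[Q(∛620, ω) : Q] = 6

[Q(∛620):Q] = 3 (min poly x^3 - 620, irreducible since 620 is not a perfect cube). [Q(ω):Q] = 2 (min poly x^2 + x + 1). Since Q(∛620) ⊂ R and ω ∉ R, we have ω ∉ Q(∛620), so x^2 + x + 1 remains irreducible over Q(∛620) and [Q(∛620, ω) : Q(∛620)] = 2. By the tower law, [Q(∛620, ω) : Q] = 3 · 2 = 6. (In fact Q(∛620, ω) is the splitting field of x^3 - 620 over Q.)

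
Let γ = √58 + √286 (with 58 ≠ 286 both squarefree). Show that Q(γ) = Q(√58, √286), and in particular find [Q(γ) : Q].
[Q(γ) : Q] = 4 (equivalently, Q(γ) = Q(√58, √286))

Obviously Q(γ) ⊆ Q(√58, √286), and [Q(√58, √286):Q] = 4 (since 58, 286 are distinct squarefree integers > 1 with 16588 not a perfect square). To show equality we compute the minimal polynomial of γ. From γ = √58 + √286: γ^2 = 58 + 2√(16588) + 286 = 344 + 2√(16588), so γ^2 - 344 = 2√(16588); squaring, (γ^2 - 344)^2 = 4·16588, i.e. γ^4 - 688γ^2 + 118336 - 66352 = 0, i.e. γ^4 - 688γ^2 + 51984 = 0. So γ is a root of x^4 - 688x^2 + 51984. This polynomial is irreducible over Q: it has no rational root (each ±√58 ± √286 is irrational), and any factorization into two quadratics over Q would force √(16588) ∈ Q (pairing opposite roots) or √58, √286 ∈ Q (other pairings), all impossible. Hence [Q(γ):Q] = 4 = [Q(√58, √286):Q], so Q(γ) = Q(√58, √286).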